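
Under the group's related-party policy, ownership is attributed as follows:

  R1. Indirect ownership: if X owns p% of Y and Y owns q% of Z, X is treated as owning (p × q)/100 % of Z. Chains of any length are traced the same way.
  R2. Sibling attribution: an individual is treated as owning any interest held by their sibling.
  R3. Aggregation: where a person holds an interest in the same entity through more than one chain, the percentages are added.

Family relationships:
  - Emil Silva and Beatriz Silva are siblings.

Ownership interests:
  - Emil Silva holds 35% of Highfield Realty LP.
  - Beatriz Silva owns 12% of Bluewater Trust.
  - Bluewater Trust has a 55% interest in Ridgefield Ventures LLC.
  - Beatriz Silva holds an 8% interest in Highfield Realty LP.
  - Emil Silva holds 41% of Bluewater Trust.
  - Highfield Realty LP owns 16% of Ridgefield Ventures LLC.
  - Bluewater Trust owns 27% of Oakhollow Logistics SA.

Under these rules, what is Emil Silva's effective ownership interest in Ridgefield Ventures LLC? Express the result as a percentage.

36.03%

By sibling attribution (R2), Emil Silva is treated as also owning Beatriz Silva's interest in Bluewater Trust, giving 41% + 12% = 53%.
By sibling attribution (R2), Emil Silva is treated as also owning Beatriz Silva's interest in Highfield Realty LP, giving 35% + 8% = 43%.
Chain via Bluewater Trust (R1): 53% × 55% = 29.15% of Ridgefield Ventures LLC.
Chain via Highfield Realty LP (R1): 43% × 16% = 6.88% of Ridgefield Ventures LLC.
Aggregating (R3): 29.15% + 6.88% = 36.03%.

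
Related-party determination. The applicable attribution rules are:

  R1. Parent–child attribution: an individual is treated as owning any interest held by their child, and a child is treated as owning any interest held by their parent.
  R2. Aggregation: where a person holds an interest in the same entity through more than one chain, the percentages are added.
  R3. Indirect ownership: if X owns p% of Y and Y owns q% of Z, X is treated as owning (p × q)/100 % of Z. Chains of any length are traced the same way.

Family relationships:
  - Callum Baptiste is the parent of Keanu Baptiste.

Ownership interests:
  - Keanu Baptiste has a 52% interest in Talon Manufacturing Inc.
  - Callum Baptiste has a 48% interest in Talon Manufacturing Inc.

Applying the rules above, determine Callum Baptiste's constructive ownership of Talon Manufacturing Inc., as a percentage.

100%

By parent–child attribution (R1), Callum Baptiste is treated as also owning Keanu Baptiste's interest in Talon Manufacturing Inc, giving 48% + 52% = 100%.
Direct interest in Talon Manufacturing Inc: 100%.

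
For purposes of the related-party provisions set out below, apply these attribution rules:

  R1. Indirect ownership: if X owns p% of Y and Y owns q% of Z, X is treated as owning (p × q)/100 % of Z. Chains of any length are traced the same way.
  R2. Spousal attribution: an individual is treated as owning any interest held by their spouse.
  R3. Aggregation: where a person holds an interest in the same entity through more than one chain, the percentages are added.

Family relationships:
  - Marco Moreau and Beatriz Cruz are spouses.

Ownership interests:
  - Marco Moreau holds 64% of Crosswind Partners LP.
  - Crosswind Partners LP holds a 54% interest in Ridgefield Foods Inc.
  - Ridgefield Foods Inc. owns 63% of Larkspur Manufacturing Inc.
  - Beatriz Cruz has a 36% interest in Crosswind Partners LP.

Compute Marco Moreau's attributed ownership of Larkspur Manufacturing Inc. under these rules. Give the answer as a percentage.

34.02%

By spousal attribution (R2), Marco Moreau is treated as also owning Beatriz Cruz's interest in Crosswind Partners LP, giving 64% + 36% = 100%.
Chain via Crosswind Partners LP → Ridgefield Foods Inc. (R1): 100% × 54% × 63% = 34.02% of Larkspur Manufacturing Inc.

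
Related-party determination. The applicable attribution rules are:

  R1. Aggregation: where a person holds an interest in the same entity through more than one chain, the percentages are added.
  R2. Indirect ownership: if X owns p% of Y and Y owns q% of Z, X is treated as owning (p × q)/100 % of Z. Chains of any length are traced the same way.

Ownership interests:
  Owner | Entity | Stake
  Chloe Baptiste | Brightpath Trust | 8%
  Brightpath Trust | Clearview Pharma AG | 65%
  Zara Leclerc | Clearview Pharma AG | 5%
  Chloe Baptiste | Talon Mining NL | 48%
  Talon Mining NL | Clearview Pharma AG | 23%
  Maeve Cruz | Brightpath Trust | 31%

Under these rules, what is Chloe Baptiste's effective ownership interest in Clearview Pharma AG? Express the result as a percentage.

Chain via Brightpath Trust (R2): 8% × 65% = 5.2% of Clearview Pharma AG.
Chain via Talon Mining NL (R2): 48% × 23% = 11.04% of Clearview Pharma AG.
Aggregating (R1): 5.2% + 11.04% = 16.24%.

16.24%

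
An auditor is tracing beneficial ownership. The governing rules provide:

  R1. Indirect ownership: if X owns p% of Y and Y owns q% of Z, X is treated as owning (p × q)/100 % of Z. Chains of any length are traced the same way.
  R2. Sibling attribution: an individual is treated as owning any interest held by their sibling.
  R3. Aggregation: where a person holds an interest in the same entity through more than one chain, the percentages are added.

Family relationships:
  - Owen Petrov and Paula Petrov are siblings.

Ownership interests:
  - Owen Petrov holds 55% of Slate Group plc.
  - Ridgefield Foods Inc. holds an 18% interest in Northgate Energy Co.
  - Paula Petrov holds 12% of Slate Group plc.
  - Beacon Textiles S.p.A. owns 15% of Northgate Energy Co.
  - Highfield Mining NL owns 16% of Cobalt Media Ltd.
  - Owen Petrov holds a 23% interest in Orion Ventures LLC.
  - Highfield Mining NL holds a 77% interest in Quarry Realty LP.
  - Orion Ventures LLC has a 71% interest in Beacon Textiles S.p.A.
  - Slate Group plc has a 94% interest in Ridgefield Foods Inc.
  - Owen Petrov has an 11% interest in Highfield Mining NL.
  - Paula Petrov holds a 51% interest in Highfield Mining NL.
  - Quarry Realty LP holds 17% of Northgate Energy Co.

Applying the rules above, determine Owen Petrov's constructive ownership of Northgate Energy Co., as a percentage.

21.9017%

By sibling attribution (R2), Owen Petrov is treated as also owning Paula Petrov's interest in Slate Group plc, giving 55% + 12% = 67%.
By sibling attribution (R2), Owen Petrov is treated as also owning Paula Petrov's interest in Highfield Mining NL, giving 11% + 51% = 62%.
Chain via Slate Group plc → Ridgefield Foods Inc. (R1): 67% × 94% × 18% = 11.3364% of Northgate Energy Co.
Chain via Highfield Mining NL → Quarry Realty LP (R1): 62% × 77% × 17% = 8.1158% of Northgate Energy Co.
Chain via Orion Ventures LLC → Beacon Textiles S.p.A. (R1): 23% × 71% × 15% = 2.4495% of Northgate Energy Co.
Aggregating (R3): 11.3364% + 8.1158% + 2.4495% = 21.9017%.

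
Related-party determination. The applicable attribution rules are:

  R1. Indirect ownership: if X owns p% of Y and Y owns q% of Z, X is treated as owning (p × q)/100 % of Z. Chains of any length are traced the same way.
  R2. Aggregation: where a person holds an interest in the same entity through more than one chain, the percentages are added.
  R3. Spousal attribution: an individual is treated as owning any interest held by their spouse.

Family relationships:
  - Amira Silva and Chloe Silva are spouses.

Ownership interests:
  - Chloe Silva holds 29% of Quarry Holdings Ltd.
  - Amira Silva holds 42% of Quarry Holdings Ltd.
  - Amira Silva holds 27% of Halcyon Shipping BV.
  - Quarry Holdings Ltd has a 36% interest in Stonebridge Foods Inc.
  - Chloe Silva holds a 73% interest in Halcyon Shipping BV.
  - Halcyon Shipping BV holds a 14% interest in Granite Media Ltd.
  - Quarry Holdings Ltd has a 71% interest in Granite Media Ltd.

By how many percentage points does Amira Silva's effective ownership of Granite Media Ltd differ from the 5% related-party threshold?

59.41

By spousal attribution (R3), Amira Silva is treated as also owning Chloe Silva's interest in Quarry Holdings Ltd, giving 42% + 29% = 71%.
By spousal attribution (R3), Amira Silva is treated as also owning Chloe Silva's interest in Halcyon Shipping BV, giving 27% + 73% = 100%.
Chain via Quarry Holdings Ltd (R1): 71% × 71% = 50.41% of Granite Media Ltd.
Chain via Halcyon Shipping BV (R1): 100% × 14% = 14% of Granite Media Ltd.
Aggregating (R2): 50.41% + 14% = 64.41%.
64.41% exceeds the 5% threshold by 59.41 percentage points.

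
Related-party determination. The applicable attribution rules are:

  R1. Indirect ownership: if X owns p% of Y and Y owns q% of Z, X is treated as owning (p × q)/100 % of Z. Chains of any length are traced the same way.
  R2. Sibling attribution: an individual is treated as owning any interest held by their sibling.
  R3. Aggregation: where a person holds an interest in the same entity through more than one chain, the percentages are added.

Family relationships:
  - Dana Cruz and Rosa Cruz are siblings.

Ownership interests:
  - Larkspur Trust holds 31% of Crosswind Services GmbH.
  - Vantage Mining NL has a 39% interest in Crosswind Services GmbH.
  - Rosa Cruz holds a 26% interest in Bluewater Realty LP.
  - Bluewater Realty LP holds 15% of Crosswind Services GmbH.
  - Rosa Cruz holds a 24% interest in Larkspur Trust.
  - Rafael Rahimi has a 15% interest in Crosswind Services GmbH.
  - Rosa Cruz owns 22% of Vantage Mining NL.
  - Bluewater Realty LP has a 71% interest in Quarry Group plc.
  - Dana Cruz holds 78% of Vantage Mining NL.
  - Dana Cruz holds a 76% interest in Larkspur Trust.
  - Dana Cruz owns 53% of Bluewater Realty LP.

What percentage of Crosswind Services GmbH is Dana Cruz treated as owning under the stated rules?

By sibling attribution (R2), Dana Cruz is treated as also owning Rosa Cruz's interest in Vantage Mining NL, giving 78% + 22% = 100%.
By sibling attribution (R2), Dana Cruz is treated as also owning Rosa Cruz's interest in Bluewater Realty LP, giving 53% + 26% = 79%.
By sibling attribution (R2), Dana Cruz is treated as also owning Rosa Cruz's interest in Larkspur Trust, giving 76% + 24% = 100%.
Chain via Vantage Mining NL (R1): 100% × 39% = 39% of Crosswind Services GmbH.
Chain via Bluewater Realty LP (R1): 79% × 15% = 11.85% of Crosswind Services GmbH.
Chain via Larkspur Trust (R1): 100% × 31% = 31% of Crosswind Services GmbH.
Aggregating (R3): 39% + 11.85% + 31% = 81.85%.

81.85%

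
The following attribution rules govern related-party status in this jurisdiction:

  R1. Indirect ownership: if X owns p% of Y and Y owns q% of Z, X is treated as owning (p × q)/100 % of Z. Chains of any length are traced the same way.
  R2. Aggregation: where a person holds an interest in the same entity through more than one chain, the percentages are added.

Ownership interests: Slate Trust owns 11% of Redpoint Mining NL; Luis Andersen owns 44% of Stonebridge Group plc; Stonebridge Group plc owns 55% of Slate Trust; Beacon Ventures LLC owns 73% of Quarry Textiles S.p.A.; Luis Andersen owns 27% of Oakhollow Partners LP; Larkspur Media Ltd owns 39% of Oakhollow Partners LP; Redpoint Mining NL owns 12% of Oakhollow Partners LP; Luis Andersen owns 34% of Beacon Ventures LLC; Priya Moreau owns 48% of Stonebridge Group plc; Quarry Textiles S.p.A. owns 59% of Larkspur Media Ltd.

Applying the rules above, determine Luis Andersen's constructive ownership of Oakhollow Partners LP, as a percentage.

33.030522%

Chain via Beacon Ventures LLC → Quarry Textiles S.p.A. → Larkspur Media Ltd (R1): 34% × 73% × 59% × 39% = 5.711082% of Oakhollow Partners LP.
Chain via Stonebridge Group plc → Slate Trust → Redpoint Mining NL (R1): 44% × 55% × 11% × 12% = 0.31944% of Oakhollow Partners LP.
Direct interest in Oakhollow Partners LP: 27%.
Aggregating (R2): 5.711082% + 0.31944% + 27% = 33.030522%.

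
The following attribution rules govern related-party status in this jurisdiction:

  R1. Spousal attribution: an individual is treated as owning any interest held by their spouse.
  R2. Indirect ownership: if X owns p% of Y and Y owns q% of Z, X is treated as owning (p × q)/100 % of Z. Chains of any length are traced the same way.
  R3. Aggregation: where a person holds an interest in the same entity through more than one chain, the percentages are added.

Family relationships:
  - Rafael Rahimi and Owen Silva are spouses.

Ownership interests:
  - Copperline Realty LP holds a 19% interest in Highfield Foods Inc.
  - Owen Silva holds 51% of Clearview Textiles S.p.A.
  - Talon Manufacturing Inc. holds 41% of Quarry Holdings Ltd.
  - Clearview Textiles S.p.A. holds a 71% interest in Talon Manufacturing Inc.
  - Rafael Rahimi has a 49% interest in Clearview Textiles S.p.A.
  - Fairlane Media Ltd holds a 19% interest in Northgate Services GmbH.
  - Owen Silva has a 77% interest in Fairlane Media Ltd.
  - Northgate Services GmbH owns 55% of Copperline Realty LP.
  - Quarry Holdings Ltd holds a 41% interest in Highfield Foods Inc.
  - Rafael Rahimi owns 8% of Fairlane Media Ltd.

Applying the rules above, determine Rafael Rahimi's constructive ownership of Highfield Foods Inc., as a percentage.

By spousal attribution (R1), Rafael Rahimi is treated as also owning Owen Silva's interest in Fairlane Media Ltd, giving 8% + 77% = 85%.
By spousal attribution (R1), Rafael Rahimi is treated as also owning Owen Silva's interest in Clearview Textiles S.p.A, giving 49% + 51% = 100%.
Chain via Fairlane Media Ltd → Northgate Services GmbH → Copperline Realty LP (R2): 85% × 19% × 55% × 19% = 1.687675% of Highfield Foods Inc.
Chain via Clearview Textiles S.p.A. → Talon Manufacturing Inc. → Quarry Holdings Ltd (R2): 100% × 71% × 41% × 41% = 11.9351% of Highfield Foods Inc.
Aggregating (R3): 1.687675% + 11.9351% = 13.622775%.

13.622775%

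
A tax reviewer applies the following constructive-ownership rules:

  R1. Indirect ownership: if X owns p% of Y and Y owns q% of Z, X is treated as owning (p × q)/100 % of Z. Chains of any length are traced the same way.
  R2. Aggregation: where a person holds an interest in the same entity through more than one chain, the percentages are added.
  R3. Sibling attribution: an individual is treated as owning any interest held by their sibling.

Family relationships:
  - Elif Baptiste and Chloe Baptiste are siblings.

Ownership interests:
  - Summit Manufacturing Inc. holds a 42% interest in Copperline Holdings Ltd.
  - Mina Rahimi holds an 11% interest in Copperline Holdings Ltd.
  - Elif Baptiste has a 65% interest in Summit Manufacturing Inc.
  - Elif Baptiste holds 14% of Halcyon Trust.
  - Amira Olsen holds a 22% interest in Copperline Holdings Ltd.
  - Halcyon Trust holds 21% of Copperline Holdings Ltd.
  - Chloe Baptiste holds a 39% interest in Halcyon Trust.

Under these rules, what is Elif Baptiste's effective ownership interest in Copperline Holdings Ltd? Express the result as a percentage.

38.43%

By sibling attribution (R3), Elif Baptiste is treated as also owning Chloe Baptiste's interest in Halcyon Trust, giving 14% + 39% = 53%.
Chain via Summit Manufacturing Inc. (R1): 65% × 42% = 27.3% of Copperline Holdings Ltd.
Chain via Halcyon Trust (R1): 53% × 21% = 11.13% of Copperline Holdings Ltd.
Aggregating (R2): 27.3% + 11.13% = 38.43%.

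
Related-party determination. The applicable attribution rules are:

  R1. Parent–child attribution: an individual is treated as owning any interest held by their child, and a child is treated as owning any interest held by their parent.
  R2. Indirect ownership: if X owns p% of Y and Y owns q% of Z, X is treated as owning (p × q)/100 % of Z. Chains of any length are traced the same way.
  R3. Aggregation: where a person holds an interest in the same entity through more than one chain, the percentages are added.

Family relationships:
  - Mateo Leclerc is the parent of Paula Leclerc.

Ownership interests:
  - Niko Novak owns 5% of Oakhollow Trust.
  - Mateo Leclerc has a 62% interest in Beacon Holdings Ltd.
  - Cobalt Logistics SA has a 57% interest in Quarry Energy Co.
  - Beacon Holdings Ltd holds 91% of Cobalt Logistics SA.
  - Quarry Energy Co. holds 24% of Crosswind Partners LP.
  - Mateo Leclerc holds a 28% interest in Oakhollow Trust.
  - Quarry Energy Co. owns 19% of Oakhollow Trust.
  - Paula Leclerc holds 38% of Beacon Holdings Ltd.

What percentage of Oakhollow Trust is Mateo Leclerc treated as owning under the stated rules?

By parent–child attribution (R1), Mateo Leclerc is treated as also owning Paula Leclerc's interest in Beacon Holdings Ltd, giving 62% + 38% = 100%.
Chain via Beacon Holdings Ltd → Cobalt Logistics SA → Quarry Energy Co. (R2): 100% × 91% × 57% × 19% = 9.8553% of Oakhollow Trust.
Direct interest in Oakhollow Trust: 28%.
Aggregating (R3): 9.8553% + 28% = 37.8553%.

37.8553%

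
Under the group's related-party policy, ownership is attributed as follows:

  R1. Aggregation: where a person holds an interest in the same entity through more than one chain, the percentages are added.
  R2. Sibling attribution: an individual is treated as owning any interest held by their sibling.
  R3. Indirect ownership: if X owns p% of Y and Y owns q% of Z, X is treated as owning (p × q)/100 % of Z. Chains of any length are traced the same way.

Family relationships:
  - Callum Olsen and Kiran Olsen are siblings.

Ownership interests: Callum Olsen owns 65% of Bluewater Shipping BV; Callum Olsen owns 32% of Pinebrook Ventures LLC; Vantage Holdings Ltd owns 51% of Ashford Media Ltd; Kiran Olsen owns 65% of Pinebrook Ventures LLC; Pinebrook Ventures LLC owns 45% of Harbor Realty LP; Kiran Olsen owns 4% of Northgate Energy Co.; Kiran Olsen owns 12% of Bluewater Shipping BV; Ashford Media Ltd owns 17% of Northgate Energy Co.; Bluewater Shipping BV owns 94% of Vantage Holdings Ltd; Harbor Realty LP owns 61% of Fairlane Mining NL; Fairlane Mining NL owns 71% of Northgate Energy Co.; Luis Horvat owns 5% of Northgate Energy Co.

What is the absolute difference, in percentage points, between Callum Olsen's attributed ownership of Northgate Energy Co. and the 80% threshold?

By sibling attribution (R2), Callum Olsen is treated as also owning Kiran Olsen's interest in Bluewater Shipping BV, giving 65% + 12% = 77%.
By sibling attribution (R2), Callum Olsen is treated as also owning Kiran Olsen's interest in Pinebrook Ventures LLC, giving 32% + 65% = 97%.
By sibling attribution (R2), Callum Olsen is treated as owning Kiran Olsen's 4% interest in Northgate Energy Co.
Chain via Bluewater Shipping BV → Vantage Holdings Ltd → Ashford Media Ltd (R3): 77% × 94% × 51% × 17% = 6.275346% of Northgate Energy Co.
Chain via Pinebrook Ventures LLC → Harbor Realty LP → Fairlane Mining NL (R3): 97% × 45% × 61% × 71% = 18.904815% of Northgate Energy Co.
Direct interest in Northgate Energy Co: 4%.
Aggregating (R1): 6.275346% + 18.904815% + 4% = 29.180161%.
29.180161% falls short of the 80% threshold by 50.819839 percentage points.

50.819839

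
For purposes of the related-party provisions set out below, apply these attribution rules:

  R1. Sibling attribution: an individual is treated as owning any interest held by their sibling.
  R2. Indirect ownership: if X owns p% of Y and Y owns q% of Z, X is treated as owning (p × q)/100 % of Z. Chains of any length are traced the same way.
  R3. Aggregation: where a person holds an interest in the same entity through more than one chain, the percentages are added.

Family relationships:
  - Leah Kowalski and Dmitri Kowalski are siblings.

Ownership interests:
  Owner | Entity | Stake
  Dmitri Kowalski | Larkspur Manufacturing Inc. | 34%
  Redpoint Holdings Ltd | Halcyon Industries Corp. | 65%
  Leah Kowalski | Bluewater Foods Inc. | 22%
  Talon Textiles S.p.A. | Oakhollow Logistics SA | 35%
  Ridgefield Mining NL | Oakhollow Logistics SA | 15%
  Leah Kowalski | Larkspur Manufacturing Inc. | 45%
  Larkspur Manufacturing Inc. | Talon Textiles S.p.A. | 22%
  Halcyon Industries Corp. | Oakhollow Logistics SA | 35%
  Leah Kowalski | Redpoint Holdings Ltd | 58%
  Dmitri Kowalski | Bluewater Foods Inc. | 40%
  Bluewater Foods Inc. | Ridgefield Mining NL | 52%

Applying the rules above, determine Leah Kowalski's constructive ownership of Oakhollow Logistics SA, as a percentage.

By sibling attribution (R1), Leah Kowalski is treated as also owning Dmitri Kowalski's interest in Bluewater Foods Inc, giving 22% + 40% = 62%.
By sibling attribution (R1), Leah Kowalski is treated as also owning Dmitri Kowalski's interest in Larkspur Manufacturing Inc, giving 45% + 34% = 79%.
Chain via Redpoint Holdings Ltd → Halcyon Industries Corp. (R2): 58% × 65% × 35% = 13.195% of Oakhollow Logistics SA.
Chain via Bluewater Foods Inc. → Ridgefield Mining NL (R2): 62% × 52% × 15% = 4.836% of Oakhollow Logistics SA.
Chain via Larkspur Manufacturing Inc. → Talon Textiles S.p.A. (R2): 79% × 22% × 35% = 6.083% of Oakhollow Logistics SA.
Aggregating (R3): 13.195% + 4.836% + 6.083% = 24.114%.

24.114%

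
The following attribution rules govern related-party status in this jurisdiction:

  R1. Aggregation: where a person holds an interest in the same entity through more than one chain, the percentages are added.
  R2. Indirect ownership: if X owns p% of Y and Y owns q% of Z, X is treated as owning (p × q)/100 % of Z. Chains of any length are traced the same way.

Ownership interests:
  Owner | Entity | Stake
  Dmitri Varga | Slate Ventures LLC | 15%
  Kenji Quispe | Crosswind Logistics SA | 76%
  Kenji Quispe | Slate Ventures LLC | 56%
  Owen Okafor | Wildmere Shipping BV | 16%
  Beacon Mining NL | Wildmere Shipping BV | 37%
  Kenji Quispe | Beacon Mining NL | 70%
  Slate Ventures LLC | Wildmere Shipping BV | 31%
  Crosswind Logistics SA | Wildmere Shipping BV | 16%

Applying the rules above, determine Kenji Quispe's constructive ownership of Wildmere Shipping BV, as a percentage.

55.42%

Chain via Slate Ventures LLC (R2): 56% × 31% = 17.36% of Wildmere Shipping BV.
Chain via Crosswind Logistics SA (R2): 76% × 16% = 12.16% of Wildmere Shipping BV.
Chain via Beacon Mining NL (R2): 70% × 37% = 25.9% of Wildmere Shipping BV.
Aggregating (R1): 17.36% + 12.16% + 25.9% = 55.42%.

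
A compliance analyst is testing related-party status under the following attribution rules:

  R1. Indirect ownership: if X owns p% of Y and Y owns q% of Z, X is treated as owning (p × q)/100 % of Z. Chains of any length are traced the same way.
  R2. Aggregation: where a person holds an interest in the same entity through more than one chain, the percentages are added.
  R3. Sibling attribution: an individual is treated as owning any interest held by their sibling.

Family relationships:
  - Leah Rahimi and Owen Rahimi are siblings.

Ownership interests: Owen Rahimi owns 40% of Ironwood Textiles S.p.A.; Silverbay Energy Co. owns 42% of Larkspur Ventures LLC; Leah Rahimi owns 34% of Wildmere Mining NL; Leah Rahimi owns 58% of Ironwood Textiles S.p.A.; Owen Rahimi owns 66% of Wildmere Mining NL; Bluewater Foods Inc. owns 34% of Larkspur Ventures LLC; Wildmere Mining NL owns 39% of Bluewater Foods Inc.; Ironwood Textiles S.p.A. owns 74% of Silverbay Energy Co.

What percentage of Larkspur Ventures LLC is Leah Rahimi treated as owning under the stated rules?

By sibling attribution (R3), Leah Rahimi is treated as also owning Owen Rahimi's interest in Wildmere Mining NL, giving 34% + 66% = 100%.
By sibling attribution (R3), Leah Rahimi is treated as also owning Owen Rahimi's interest in Ironwood Textiles S.p.A, giving 58% + 40% = 98%.
Chain via Wildmere Mining NL → Bluewater Foods Inc. (R1): 100% × 39% × 34% = 13.26% of Larkspur Ventures LLC.
Chain via Ironwood Textiles S.p.A. → Silverbay Energy Co. (R1): 98% × 74% × 42% = 30.4584% of Larkspur Ventures LLC.
Aggregating (R2): 13.26% + 30.4584% = 43.7184%.

43.7184%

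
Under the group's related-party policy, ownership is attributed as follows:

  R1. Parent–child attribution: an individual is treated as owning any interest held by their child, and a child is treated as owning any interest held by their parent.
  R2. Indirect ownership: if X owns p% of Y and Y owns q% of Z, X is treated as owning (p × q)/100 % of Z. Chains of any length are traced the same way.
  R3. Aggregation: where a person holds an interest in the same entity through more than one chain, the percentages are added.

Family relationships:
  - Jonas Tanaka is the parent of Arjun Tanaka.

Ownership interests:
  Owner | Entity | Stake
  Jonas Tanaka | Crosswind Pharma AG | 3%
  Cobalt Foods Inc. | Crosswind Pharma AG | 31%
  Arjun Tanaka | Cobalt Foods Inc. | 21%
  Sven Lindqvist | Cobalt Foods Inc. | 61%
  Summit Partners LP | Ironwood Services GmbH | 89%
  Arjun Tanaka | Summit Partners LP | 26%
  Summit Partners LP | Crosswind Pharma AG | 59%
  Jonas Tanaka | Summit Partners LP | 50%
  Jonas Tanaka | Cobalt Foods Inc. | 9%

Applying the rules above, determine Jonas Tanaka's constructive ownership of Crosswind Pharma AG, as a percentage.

57.14%

By parent–child attribution (R1), Jonas Tanaka is treated as also owning Arjun Tanaka's interest in Summit Partners LP, giving 50% + 26% = 76%.
By parent–child attribution (R1), Jonas Tanaka is treated as also owning Arjun Tanaka's interest in Cobalt Foods Inc, giving 9% + 21% = 30%.
Chain via Summit Partners LP (R2): 76% × 59% = 44.84% of Crosswind Pharma AG.
Chain via Cobalt Foods Inc. (R2): 30% × 31% = 9.3% of Crosswind Pharma AG.
Direct interest in Crosswind Pharma AG: 3%.
Aggregating (R3): 44.84% + 9.3% + 3% = 57.14%.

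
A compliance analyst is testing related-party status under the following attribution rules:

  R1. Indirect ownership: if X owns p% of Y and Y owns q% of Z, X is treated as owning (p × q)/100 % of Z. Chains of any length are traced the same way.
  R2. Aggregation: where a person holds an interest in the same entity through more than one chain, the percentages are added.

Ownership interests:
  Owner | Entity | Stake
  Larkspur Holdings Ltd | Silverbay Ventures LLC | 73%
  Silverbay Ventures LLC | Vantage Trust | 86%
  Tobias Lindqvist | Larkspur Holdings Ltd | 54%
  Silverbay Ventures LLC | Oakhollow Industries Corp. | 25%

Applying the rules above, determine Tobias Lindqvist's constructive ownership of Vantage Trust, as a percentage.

Chain via Larkspur Holdings Ltd → Silverbay Ventures LLC (R1): 54% × 73% × 86% = 33.9012% of Vantage Trust.

33.9012%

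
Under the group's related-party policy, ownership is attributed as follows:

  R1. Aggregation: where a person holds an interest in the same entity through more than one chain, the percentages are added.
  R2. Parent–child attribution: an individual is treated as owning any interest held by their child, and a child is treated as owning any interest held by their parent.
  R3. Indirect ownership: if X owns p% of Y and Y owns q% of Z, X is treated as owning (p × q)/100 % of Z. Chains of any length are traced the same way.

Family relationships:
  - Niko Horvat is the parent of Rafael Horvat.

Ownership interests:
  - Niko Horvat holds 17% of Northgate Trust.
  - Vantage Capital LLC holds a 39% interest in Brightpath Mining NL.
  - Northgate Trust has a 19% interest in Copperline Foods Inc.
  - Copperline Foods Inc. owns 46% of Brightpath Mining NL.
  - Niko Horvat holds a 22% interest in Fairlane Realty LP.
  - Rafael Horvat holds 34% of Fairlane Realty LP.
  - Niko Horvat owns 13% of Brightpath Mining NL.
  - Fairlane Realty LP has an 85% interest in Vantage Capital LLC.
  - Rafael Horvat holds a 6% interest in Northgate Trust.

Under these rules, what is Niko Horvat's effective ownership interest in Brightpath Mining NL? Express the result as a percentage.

By parent–child attribution (R2), Niko Horvat is treated as also owning Rafael Horvat's interest in Fairlane Realty LP, giving 22% + 34% = 56%.
By parent–child attribution (R2), Niko Horvat is treated as also owning Rafael Horvat's interest in Northgate Trust, giving 17% + 6% = 23%.
Chain via Fairlane Realty LP → Vantage Capital LLC (R3): 56% × 85% × 39% = 18.564% of Brightpath Mining NL.
Chain via Northgate Trust → Copperline Foods Inc. (R3): 23% × 19% × 46% = 2.0102% of Brightpath Mining NL.
Direct interest in Brightpath Mining NL: 13%.
Aggregating (R1): 18.564% + 2.0102% + 13% = 33.5742%.

33.5742%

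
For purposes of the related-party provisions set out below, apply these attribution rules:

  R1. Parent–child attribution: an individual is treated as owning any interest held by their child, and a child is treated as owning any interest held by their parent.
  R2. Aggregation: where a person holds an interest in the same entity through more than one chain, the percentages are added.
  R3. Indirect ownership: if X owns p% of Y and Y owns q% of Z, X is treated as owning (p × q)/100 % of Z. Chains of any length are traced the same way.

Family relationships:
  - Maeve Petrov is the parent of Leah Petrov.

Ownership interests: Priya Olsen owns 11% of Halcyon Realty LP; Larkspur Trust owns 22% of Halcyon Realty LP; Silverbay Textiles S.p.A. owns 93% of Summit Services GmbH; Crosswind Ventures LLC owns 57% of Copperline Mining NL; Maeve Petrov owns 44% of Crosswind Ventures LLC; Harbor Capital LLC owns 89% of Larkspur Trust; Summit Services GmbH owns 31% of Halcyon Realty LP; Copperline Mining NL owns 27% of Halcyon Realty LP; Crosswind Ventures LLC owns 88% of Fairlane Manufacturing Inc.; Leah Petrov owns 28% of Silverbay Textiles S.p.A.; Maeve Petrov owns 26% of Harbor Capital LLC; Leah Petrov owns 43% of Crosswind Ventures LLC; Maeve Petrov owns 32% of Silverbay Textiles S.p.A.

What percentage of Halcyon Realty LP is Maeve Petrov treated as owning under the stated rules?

By parent–child attribution (R1), Maeve Petrov is treated as also owning Leah Petrov's interest in Crosswind Ventures LLC, giving 44% + 43% = 87%.
By parent–child attribution (R1), Maeve Petrov is treated as also owning Leah Petrov's interest in Silverbay Textiles S.p.A, giving 32% + 28% = 60%.
Chain via Crosswind Ventures LLC → Copperline Mining NL (R3): 87% × 57% × 27% = 13.3893% of Halcyon Realty LP.
Chain via Silverbay Textiles S.p.A. → Summit Services GmbH (R3): 60% × 93% × 31% = 17.298% of Halcyon Realty LP.
Chain via Harbor Capital LLC → Larkspur Trust (R3): 26% × 89% × 22% = 5.0908% of Halcyon Realty LP.
Aggregating (R2): 13.3893% + 17.298% + 5.0908% = 35.7781%.

35.7781%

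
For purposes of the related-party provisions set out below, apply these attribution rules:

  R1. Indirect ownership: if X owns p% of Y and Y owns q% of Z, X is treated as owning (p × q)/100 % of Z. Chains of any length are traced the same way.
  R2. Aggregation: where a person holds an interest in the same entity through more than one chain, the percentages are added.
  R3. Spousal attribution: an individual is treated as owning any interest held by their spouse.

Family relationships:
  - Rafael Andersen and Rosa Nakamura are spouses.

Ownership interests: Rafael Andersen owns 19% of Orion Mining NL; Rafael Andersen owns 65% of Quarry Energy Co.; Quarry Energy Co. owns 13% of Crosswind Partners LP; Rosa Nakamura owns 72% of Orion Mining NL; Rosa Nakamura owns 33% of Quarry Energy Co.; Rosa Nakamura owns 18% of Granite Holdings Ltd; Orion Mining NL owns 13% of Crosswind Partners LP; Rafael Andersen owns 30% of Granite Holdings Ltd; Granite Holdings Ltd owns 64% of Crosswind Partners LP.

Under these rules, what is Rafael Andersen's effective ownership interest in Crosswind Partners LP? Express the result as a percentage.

55.29%

By spousal attribution (R3), Rafael Andersen is treated as also owning Rosa Nakamura's interest in Granite Holdings Ltd, giving 30% + 18% = 48%.
By spousal attribution (R3), Rafael Andersen is treated as also owning Rosa Nakamura's interest in Orion Mining NL, giving 19% + 72% = 91%.
By spousal attribution (R3), Rafael Andersen is treated as also owning Rosa Nakamura's interest in Quarry Energy Co, giving 65% + 33% = 98%.
Chain via Granite Holdings Ltd (R1): 48% × 64% = 30.72% of Crosswind Partners LP.
Chain via Orion Mining NL (R1): 91% × 13% = 11.83% of Crosswind Partners LP.
Chain via Quarry Energy Co. (R1): 98% × 13% = 12.74% of Crosswind Partners LP.
Aggregating (R2): 30.72% + 11.83% + 12.74% = 55.29%.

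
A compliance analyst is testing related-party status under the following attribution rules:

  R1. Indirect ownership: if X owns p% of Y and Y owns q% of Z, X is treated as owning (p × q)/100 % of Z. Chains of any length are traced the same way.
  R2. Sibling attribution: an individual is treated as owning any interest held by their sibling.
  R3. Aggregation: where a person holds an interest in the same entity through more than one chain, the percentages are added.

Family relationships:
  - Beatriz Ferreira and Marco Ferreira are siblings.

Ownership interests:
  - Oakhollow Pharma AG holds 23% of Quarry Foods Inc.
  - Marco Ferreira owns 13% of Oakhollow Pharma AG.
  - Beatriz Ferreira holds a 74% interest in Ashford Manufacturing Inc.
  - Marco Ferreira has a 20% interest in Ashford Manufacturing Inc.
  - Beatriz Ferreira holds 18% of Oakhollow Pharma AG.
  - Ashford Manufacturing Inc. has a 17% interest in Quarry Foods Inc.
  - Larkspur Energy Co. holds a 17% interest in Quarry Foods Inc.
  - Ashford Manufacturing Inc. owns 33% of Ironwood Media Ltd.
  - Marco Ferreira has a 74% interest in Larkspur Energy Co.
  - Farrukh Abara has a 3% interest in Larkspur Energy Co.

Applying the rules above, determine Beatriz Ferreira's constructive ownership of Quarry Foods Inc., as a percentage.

By sibling attribution (R2), Beatriz Ferreira is treated as also owning Marco Ferreira's interest in Ashford Manufacturing Inc, giving 74% + 20% = 94%.
By sibling attribution (R2), Beatriz Ferreira is treated as also owning Marco Ferreira's interest in Oakhollow Pharma AG, giving 18% + 13% = 31%.
By sibling attribution (R2), Beatriz Ferreira is treated as owning Marco Ferreira's 74% interest in Larkspur Energy Co.
Chain via Ashford Manufacturing Inc. (R1): 94% × 17% = 15.98% of Quarry Foods Inc.
Chain via Oakhollow Pharma AG (R1): 31% × 23% = 7.13% of Quarry Foods Inc.
Chain via Larkspur Energy Co. (R1): 74% × 17% = 12.58% of Quarry Foods Inc.
Aggregating (R3): 15.98% + 7.13% + 12.58% = 35.69%.

35.69%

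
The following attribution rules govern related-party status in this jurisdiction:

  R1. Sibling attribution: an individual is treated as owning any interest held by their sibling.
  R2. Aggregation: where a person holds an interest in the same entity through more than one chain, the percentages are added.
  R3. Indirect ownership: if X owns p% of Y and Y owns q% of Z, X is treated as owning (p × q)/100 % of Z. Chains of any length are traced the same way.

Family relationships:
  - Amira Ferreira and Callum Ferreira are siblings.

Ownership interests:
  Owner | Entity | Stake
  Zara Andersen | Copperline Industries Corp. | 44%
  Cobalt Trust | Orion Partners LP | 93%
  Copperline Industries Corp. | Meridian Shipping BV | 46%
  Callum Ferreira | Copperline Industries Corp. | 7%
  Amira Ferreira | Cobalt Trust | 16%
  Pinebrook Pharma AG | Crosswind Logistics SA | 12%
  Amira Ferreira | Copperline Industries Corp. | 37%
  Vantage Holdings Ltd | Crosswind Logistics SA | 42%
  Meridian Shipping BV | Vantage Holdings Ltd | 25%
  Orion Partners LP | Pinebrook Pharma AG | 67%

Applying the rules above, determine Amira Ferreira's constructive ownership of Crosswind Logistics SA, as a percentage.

By sibling attribution (R1), Amira Ferreira is treated as also owning Callum Ferreira's interest in Copperline Industries Corp, giving 37% + 7% = 44%.
Chain via Cobalt Trust → Orion Partners LP → Pinebrook Pharma AG (R3): 16% × 93% × 67% × 12% = 1.196352% of Crosswind Logistics SA.
Chain via Copperline Industries Corp. → Meridian Shipping BV → Vantage Holdings Ltd (R3): 44% × 46% × 25% × 42% = 2.1252% of Crosswind Logistics SA.
Aggregating (R2): 1.196352% + 2.1252% = 3.321552%.

3.321552%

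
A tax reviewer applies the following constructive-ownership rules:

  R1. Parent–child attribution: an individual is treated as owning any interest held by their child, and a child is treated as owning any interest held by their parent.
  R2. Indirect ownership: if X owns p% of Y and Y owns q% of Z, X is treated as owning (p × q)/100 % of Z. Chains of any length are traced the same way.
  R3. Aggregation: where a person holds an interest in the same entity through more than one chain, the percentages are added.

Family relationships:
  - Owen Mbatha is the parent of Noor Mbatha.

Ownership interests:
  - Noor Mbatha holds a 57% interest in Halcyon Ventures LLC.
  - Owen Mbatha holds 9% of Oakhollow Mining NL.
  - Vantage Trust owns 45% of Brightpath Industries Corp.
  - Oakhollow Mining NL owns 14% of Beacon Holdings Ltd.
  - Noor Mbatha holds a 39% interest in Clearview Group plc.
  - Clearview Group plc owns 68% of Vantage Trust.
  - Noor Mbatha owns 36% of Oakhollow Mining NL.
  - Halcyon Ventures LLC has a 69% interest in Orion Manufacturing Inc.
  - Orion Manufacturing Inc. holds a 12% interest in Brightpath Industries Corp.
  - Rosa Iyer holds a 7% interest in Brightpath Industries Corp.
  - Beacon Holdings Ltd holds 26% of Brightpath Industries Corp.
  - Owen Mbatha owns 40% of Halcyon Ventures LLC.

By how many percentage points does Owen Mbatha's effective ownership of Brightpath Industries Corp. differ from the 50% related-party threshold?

By parent–child attribution (R1), Owen Mbatha is treated as also owning Noor Mbatha's interest in Halcyon Ventures LLC, giving 40% + 57% = 97%.
By parent–child attribution (R1), Owen Mbatha is treated as also owning Noor Mbatha's interest in Oakhollow Mining NL, giving 9% + 36% = 45%.
By parent–child attribution (R1), Owen Mbatha is treated as owning Noor Mbatha's 39% interest in Clearview Group plc.
Chain via Halcyon Ventures LLC → Orion Manufacturing Inc. (R2): 97% × 69% × 12% = 8.0316% of Brightpath Industries Corp.
Chain via Oakhollow Mining NL → Beacon Holdings Ltd (R2): 45% × 14% × 26% = 1.638% of Brightpath Industries Corp.
Chain via Clearview Group plc → Vantage Trust (R2): 39% × 68% × 45% = 11.934% of Brightpath Industries Corp.
Aggregating (R3): 8.0316% + 1.638% + 11.934% = 21.6036%.
21.6036% falls short of the 50% threshold by 28.3964 percentage points.

28.3964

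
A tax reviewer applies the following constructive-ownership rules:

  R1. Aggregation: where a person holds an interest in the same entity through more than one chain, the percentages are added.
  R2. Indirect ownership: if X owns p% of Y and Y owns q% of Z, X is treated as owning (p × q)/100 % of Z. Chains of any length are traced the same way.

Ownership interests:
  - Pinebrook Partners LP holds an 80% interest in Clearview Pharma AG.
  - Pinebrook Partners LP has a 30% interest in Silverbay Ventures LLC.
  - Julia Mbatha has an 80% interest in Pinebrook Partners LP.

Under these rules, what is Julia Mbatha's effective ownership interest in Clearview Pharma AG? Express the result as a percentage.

64%

Chain via Pinebrook Partners LP (R2): 80% × 80% = 64% of Clearview Pharma AG.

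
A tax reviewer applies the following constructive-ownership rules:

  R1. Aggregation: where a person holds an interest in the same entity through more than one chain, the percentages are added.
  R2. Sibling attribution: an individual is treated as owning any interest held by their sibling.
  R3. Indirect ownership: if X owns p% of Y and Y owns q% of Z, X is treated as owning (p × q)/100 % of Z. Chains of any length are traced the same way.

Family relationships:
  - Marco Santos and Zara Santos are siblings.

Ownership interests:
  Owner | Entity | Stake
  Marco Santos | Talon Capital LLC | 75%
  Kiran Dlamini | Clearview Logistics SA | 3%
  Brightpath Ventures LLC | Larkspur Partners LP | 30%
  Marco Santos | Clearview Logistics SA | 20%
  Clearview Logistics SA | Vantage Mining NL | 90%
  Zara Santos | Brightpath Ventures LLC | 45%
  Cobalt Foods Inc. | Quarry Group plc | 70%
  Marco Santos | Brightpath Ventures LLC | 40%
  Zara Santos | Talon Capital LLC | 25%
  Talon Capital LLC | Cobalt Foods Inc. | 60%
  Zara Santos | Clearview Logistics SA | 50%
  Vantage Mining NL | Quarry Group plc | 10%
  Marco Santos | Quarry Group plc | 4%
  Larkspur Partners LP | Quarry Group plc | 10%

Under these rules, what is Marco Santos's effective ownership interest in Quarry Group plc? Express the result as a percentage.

By sibling attribution (R2), Marco Santos is treated as also owning Zara Santos's interest in Brightpath Ventures LLC, giving 40% + 45% = 85%.
By sibling attribution (R2), Marco Santos is treated as also owning Zara Santos's interest in Clearview Logistics SA, giving 20% + 50% = 70%.
By sibling attribution (R2), Marco Santos is treated as also owning Zara Santos's interest in Talon Capital LLC, giving 75% + 25% = 100%.
Chain via Brightpath Ventures LLC → Larkspur Partners LP (R3): 85% × 30% × 10% = 2.55% of Quarry Group plc.
Chain via Clearview Logistics SA → Vantage Mining NL (R3): 70% × 90% × 10% = 6.3% of Quarry Group plc.
Chain via Talon Capital LLC → Cobalt Foods Inc. (R3): 100% × 60% × 70% = 42% of Quarry Group plc.
Direct interest in Quarry Group plc: 4%.
Aggregating (R1): 2.55% + 6.3% + 42% + 4% = 54.85%.

54.85%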